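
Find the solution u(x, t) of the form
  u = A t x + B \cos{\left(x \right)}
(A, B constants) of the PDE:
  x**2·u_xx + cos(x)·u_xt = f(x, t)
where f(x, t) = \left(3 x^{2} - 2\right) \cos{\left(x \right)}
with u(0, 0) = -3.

Substitute the ansatz u = A t x + B \cos{\left(x \right)} into the left-hand side.
Derivatives of the ansatz:
  u_xx = - B \cos{\left(x \right)}
  u_xt = A
Term by term:
  x**2·u_xx = - B x^{2} \cos{\left(x \right)}
  cos(x)·u_xt = A \cos{\left(x \right)}
So the left-hand side equals
  A \cos{\left(x \right)} - B x^{2} \cos{\left(x \right)}
This must equal f(x, t) identically; expanded, f = 3 x^{2} \cos{\left(x \right)} - 2 \cos{\left(x \right)}.
Matching coefficients of the independent functions:
  [x^{2} \cos{\left(x \right)}]:  - B = 3
  [\cos{\left(x \right)}]:  A = -2
Solving: A = -2, B = -3.
Check against the point condition:
  u(0, 0) = -3  ⟹  B = -3  ✓
Hence u(x, t) = - 2 t x - 3 \cos{\left(x \right)}.

Answer: u(x, t) = - 2 t x - 3 \cos{\left(x \right)}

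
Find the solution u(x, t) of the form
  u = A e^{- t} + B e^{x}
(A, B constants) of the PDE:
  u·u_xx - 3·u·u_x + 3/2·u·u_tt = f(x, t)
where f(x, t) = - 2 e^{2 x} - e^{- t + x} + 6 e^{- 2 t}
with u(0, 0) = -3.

Substitute the ansatz u = A e^{- t} + B e^{x} into the left-hand side.
Derivatives of the ansatz:
  u_xx = B e^{x}
  u_x = B e^{x}
  u_tt = A e^{- t}
Term by term:
  u·u_xx = A B e^{- t} e^{x} + B^{2} e^{2 x}
  -3·u·u_x = - 3 A B e^{- t} e^{x} - 3 B^{2} e^{2 x}
  3/2·u·u_tt = \frac{3 A^{2} e^{- 2 t}}{2} + \frac{3 A B e^{- t} e^{x}}{2}
So the left-hand side equals
  \frac{3 A^{2} e^{- 2 t}}{2} - \frac{A B e^{- t} e^{x}}{2} - 2 B^{2} e^{2 x}
This must equal f(x, t) identically; expanded, f = - 2 e^{2 x} - e^{- t} e^{x} + 6 e^{- 2 t}.
Matching coefficients of the independent functions:
  [e^{- t} e^{x}]:  - \frac{A B}{2} = -1
  [e^{- 2 t}]:  \frac{3 A^{2}}{2} = 6
  [e^{2 x}]:  - 2 B^{2} = -2
These equations allow (A, B) = (-2, -1) or (2, 1).
Impose the point condition(s):
  u(0, 0) = -3  ⟹  A + B = -3
Only A = -2, B = -1 satisfies everything.
Hence u(x, t) = - e^{x} - 2 e^{- t}.

Answer: u(x, t) = - e^{x} - 2 e^{- t}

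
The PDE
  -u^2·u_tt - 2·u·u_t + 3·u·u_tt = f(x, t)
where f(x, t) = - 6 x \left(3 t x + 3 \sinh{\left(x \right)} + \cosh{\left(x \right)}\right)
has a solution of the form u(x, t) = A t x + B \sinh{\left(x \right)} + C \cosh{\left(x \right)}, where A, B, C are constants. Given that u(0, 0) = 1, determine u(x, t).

Answer: u(x, t) = 3 t x + 3 \sinh{\left(x \right)} + \cosh{\left(x \right)}

Derivation:
Substitute the ansatz u = A t x + B \sinh{\left(x \right)} + C \cosh{\left(x \right)} into the left-hand side.
Derivatives of the ansatz:
  u_tt = 0
  u_t = A x
Term by term:
  -u^2·u_tt = 0
  -2·u·u_t = - 2 A^{2} t x^{2} - 2 A B x \sinh{\left(x \right)} - 2 A C x \cosh{\left(x \right)}
  3·u·u_tt = 0
So the left-hand side equals
  - 2 A^{2} t x^{2} - 2 A B x \sinh{\left(x \right)} - 2 A C x \cosh{\left(x \right)}
This must equal f(x, t) identically; expanded, f = - 18 t x^{2} - 18 x \sinh{\left(x \right)} - 6 x \cosh{\left(x \right)}.
Matching coefficients of the independent functions:
  [t x^{2}]:  - 2 A^{2} = -18
  [x \sinh{\left(x \right)}]:  - 2 A B = -18
  [x \cosh{\left(x \right)}]:  - 2 A C = -6
These equations allow (A, B, C) = (-3, -3, -1) or (3, 3, 1).
Impose the point condition(s):
  u(0, 0) = 1  ⟹  C = 1
Only A = 3, B = 3, C = 1 satisfies everything.
Hence u(x, t) = 3 t x + 3 \sinh{\left(x \right)} + \cosh{\left(x \right)}.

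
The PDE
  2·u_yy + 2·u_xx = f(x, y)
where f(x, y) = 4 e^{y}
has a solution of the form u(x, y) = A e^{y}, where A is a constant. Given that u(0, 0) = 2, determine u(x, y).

Substitute the ansatz u = A e^{y} into the left-hand side.
Derivatives of the ansatz:
  u_yy = A e^{y}
  u_xx = 0
Term by term:
  2·u_yy = 2 A e^{y}
  2·u_xx = 0
So the left-hand side equals
  2 A e^{y}
This must equal f(x, y) = 4 e^{y} identically.
Matching coefficients of the independent functions:
  [e^{y}]:  2 A = 4
Solving: A = 2.
Check against the point condition:
  u(0, 0) = 2  ⟹  A = 2  ✓
Hence u(x, y) = 2 e^{y}.

Answer: u(x, y) = 2 e^{y}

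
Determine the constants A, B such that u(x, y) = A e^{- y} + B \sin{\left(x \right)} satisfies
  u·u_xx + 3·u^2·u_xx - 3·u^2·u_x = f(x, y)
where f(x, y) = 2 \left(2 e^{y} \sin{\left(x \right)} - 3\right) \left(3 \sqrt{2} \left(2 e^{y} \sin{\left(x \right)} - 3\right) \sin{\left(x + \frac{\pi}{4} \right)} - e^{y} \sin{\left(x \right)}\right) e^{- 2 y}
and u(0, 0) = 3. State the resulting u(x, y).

Substitute the ansatz u = A e^{- y} + B \sin{\left(x \right)} into the left-hand side.
Derivatives of the ansatz:
  u_xx = - B \sin{\left(x \right)}
  u_x = B \cos{\left(x \right)}
Term by term:
  u·u_xx = - A B e^{- y} \sin{\left(x \right)} - B^{2} \sin^{2}{\left(x \right)}
  3·u^2·u_xx = - 3 A^{2} B e^{- 2 y} \sin{\left(x \right)} - 6 A B^{2} e^{- y} \sin^{2}{\left(x \right)} - 3 B^{3} \sin^{3}{\left(x \right)}
  -3·u^2·u_x = - 3 A^{2} B e^{- 2 y} \cos{\left(x \right)} - 6 A B^{2} e^{- y} \sin{\left(x \right)} \cos{\left(x \right)} - 3 B^{3} \sin^{2}{\left(x \right)} \cos{\left(x \right)}
So the left-hand side equals
  - 3 A^{2} B e^{- 2 y} \sin{\left(x \right)} - 3 A^{2} B e^{- 2 y} \cos{\left(x \right)} - 6 A B^{2} e^{- y} \sin^{2}{\left(x \right)} - 6 A B^{2} e^{- y} \sin{\left(x \right)} \cos{\left(x \right)} - A B e^{- y} \sin{\left(x \right)} - 3 B^{3} \sin^{3}{\left(x \right)} - 3 B^{3} \sin^{2}{\left(x \right)} \cos{\left(x \right)} - B^{2} \sin^{2}{\left(x \right)}
This must equal f(x, y) identically; expanded, f = 24 \sin^{3}{\left(x \right)} + 24 \sin^{2}{\left(x \right)} \cos{\left(x \right)} - 4 \sin^{2}{\left(x \right)} - 72 e^{- y} \sin^{2}{\left(x \right)} - 72 e^{- y} \sin{\left(x \right)} \cos{\left(x \right)} + 6 e^{- y} \sin{\left(x \right)} + 54 e^{- 2 y} \sin{\left(x \right)} + 54 e^{- 2 y} \cos{\left(x \right)}.
Matching coefficients of the independent functions:
  [e^{- 2 y} \sin{\left(x \right)}, e^{- 2 y} \cos{\left(x \right)}]:  - 3 A^{2} B = 54
  [e^{- y} \sin{\left(x \right)}]:  - A B = 6
  [e^{- y} \sin^{2}{\left(x \right)}, e^{- y} \sin{\left(x \right)} \cos{\left(x \right)}]:  - 6 A B^{2} = -72
  [\sin^{2}{\left(x \right)} \cos{\left(x \right)}, \sin^{3}{\left(x \right)}]:  - 3 B^{3} = 24
  [\sin^{2}{\left(x \right)}]:  - B^{2} = -4
Solving: A = 3, B = -2.
Check against the point condition:
  u(0, 0) = 3  ⟹  A = 3  ✓
Hence u(x, y) = - 2 \sin{\left(x \right)} + 3 e^{- y}.

Answer: u(x, y) = - 2 \sin{\left(x \right)} + 3 e^{- y}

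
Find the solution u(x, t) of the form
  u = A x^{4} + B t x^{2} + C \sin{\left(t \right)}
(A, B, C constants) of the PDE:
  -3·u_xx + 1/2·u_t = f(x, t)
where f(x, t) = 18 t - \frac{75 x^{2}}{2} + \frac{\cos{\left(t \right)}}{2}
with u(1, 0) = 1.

Substitute the ansatz u = A x^{4} + B t x^{2} + C \sin{\left(t \right)} into the left-hand side.
Derivatives of the ansatz:
  u_xx = 12 A x^{2} + 2 B t
  u_t = B x^{2} + C \cos{\left(t \right)}
Term by term:
  -3·u_xx = - 36 A x^{2} - 6 B t
  1/2·u_t = \frac{B x^{2}}{2} + \frac{C \cos{\left(t \right)}}{2}
So the left-hand side equals
  - 36 A x^{2} - 6 B t + \frac{B x^{2}}{2} + \frac{C \cos{\left(t \right)}}{2}
This must equal f(x, t) = 18 t - \frac{75 x^{2}}{2} + \frac{\cos{\left(t \right)}}{2} identically.
Matching coefficients of the independent functions:
  [t]:  - 6 B = 18
  [x^{2}]:  - 36 A + \frac{B}{2} = - \frac{75}{2}
  [\cos{\left(t \right)}]:  \frac{C}{2} = \frac{1}{2}
Solving: A = 1, B = -3, C = 1.
Check against the point condition:
  u(1, 0) = 1  ⟹  A = 1  ✓
Hence u(x, t) = - 3 t x^{2} + x^{4} + \sin{\left(t \right)}.

Answer: u(x, t) = - 3 t x^{2} + x^{4} + \sin{\left(t \right)}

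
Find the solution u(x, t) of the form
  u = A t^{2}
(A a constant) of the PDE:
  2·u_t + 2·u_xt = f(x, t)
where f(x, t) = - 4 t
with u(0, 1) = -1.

Substitute the ansatz u = A t^{2} into the left-hand side.
Derivatives of the ansatz:
  u_t = 2 A t
  u_xt = 0
Term by term:
  2·u_t = 4 A t
  2·u_xt = 0
So the left-hand side equals
  4 A t
This must equal f(x, t) = - 4 t identically.
Matching coefficients of the independent functions:
  [t]:  4 A = -4
Solving: A = -1.
Check against the point condition:
  u(0, 1) = -1  ⟹  A = -1  ✓
Hence u(x, t) = - t^{2}.

Answer: u(x, t) = - t^{2}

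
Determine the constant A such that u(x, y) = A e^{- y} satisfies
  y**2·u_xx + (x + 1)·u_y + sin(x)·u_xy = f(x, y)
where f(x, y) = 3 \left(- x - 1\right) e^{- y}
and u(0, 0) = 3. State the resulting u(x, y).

Answer: u(x, y) = 3 e^{- y}

Derivation:
Substitute the ansatz u = A e^{- y} into the left-hand side.
Derivatives of the ansatz:
  u_xx = 0
  u_y = - A e^{- y}
  u_xy = 0
Term by term:
  y**2·u_xx = 0
  (x + 1)·u_y = - A x e^{- y} - A e^{- y}
  sin(x)·u_xy = 0
So the left-hand side equals
  - A x e^{- y} - A e^{- y}
This must equal f(x, y) identically; expanded, f = - 3 x e^{- y} - 3 e^{- y}.
Matching coefficients of the independent functions:
  [x e^{- y}, e^{- y}]:  - A = -3
Solving: A = 3.
Check against the point condition:
  u(0, 0) = 3  ⟹  A = 3  ✓
Hence u(x, y) = 3 e^{- y}.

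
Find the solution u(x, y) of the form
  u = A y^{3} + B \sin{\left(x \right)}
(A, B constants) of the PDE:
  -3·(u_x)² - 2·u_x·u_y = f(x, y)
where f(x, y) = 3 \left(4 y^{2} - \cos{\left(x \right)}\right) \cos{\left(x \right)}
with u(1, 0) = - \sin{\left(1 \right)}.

Answer: u(x, y) = 2 y^{3} - \sin{\left(x \right)}

Derivation:
Substitute the ansatz u = A y^{3} + B \sin{\left(x \right)} into the left-hand side.
Derivatives of the ansatz:
  u_x = B \cos{\left(x \right)}
  u_y = 3 A y^{2}
Term by term:
  -3·(u_x)² = - 3 B^{2} \cos^{2}{\left(x \right)}
  -2·u_x·u_y = - 6 A B y^{2} \cos{\left(x \right)}
So the left-hand side equals
  - 6 A B y^{2} \cos{\left(x \right)} - 3 B^{2} \cos^{2}{\left(x \right)}
This must equal f(x, y) identically; expanded, f = 12 y^{2} \cos{\left(x \right)} - 3 \cos^{2}{\left(x \right)}.
Matching coefficients of the independent functions:
  [y^{2} \cos{\left(x \right)}]:  - 6 A B = 12
  [\cos^{2}{\left(x \right)}]:  - 3 B^{2} = -3
These equations allow (A, B) = (-2, 1) or (2, -1).
Impose the point condition(s):
  u(1, 0) = - \sin{\left(1 \right)}  ⟹  B \sin{\left(1 \right)} = - \sin{\left(1 \right)}
Only A = 2, B = -1 satisfies everything.
Hence u(x, y) = 2 y^{3} - \sin{\left(x \right)}.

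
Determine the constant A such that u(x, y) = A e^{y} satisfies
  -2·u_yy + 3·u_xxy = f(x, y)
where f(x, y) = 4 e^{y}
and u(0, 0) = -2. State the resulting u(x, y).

Substitute the ansatz u = A e^{y} into the left-hand side.
Derivatives of the ansatz:
  u_yy = A e^{y}
  u_xxy = 0
Term by term:
  -2·u_yy = - 2 A e^{y}
  3·u_xxy = 0
So the left-hand side equals
  - 2 A e^{y}
This must equal f(x, y) = 4 e^{y} identically.
Matching coefficients of the independent functions:
  [e^{y}]:  - 2 A = 4
Solving: A = -2.
Check against the point condition:
  u(0, 0) = -2  ⟹  A = -2  ✓
Hence u(x, y) = - 2 e^{y}.

Answer: u(x, y) = - 2 e^{y}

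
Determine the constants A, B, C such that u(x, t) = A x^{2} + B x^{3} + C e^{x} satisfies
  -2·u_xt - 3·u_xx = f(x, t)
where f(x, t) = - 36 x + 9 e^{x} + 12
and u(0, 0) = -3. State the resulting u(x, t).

Answer: u(x, t) = 2 x^{3} - 2 x^{2} - 3 e^{x}

Derivation:
Substitute the ansatz u = A x^{2} + B x^{3} + C e^{x} into the left-hand side.
Derivatives of the ansatz:
  u_xt = 0
  u_xx = 2 A + 6 B x + C e^{x}
Term by term:
  -2·u_xt = 0
  -3·u_xx = - 6 A - 18 B x - 3 C e^{x}
So the left-hand side equals
  - 6 A - 18 B x - 3 C e^{x}
This must equal f(x, t) = - 36 x + 9 e^{x} + 12 identically.
Matching coefficients of the independent functions:
  [constant term]:  - 6 A = 12
  [x]:  - 18 B = -36
  [e^{x}]:  - 3 C = 9
Solving: A = -2, B = 2, C = -3.
Check against the point condition:
  u(0, 0) = -3  ⟹  C = -3  ✓
Hence u(x, t) = 2 x^{3} - 2 x^{2} - 3 e^{x}.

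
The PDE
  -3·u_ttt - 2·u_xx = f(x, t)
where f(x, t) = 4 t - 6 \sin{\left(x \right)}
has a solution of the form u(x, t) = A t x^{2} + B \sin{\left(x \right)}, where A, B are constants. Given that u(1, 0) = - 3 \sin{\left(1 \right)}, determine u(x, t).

Substitute the ansatz u = A t x^{2} + B \sin{\left(x \right)} into the left-hand side.
Derivatives of the ansatz:
  u_ttt = 0
  u_xx = 2 A t - B \sin{\left(x \right)}
Term by term:
  -3·u_ttt = 0
  -2·u_xx = - 4 A t + 2 B \sin{\left(x \right)}
So the left-hand side equals
  - 4 A t + 2 B \sin{\left(x \right)}
This must equal f(x, t) = 4 t - 6 \sin{\left(x \right)} identically.
Matching coefficients of the independent functions:
  [t]:  - 4 A = 4
  [\sin{\left(x \right)}]:  2 B = -6
Solving: A = -1, B = -3.
Check against the point condition:
  u(1, 0) = - 3 \sin{\left(1 \right)}  ⟹  B \sin{\left(1 \right)} = - 3 \sin{\left(1 \right)}  ✓
Hence u(x, t) = - t x^{2} - 3 \sin{\left(x \right)}.

Answer: u(x, t) = - t x^{2} - 3 \sin{\left(x \right)}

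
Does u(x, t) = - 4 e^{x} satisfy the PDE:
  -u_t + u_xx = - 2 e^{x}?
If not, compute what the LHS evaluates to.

Evaluate each term of the left-hand side for u = - 4 e^{x}.
Derivatives:
  u_t = 0
  u_xx = - 4 e^{x}
Terms:
  -u_t = 0
  u_xx = - 4 e^{x}
Sum: LHS = - 4 e^{x}
Given right-hand side: - 2 e^{x}. Difference LHS − RHS = - 2 e^{x} ≠ 0, so u is not a solution.

Answer: No, the LHS evaluates to - 4 e^{x}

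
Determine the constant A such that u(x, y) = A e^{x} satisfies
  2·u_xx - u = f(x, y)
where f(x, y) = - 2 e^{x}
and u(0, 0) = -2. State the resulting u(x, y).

Substitute the ansatz u = A e^{x} into the left-hand side.
Derivatives of the ansatz:
  u_xx = A e^{x}
Term by term:
  2·u_xx = 2 A e^{x}
  -u = - A e^{x}
So the left-hand side equals
  A e^{x}
This must equal f(x, y) = - 2 e^{x} identically.
Matching coefficients of the independent functions:
  [e^{x}]:  A = -2
Solving: A = -2.
Check against the point condition:
  u(0, 0) = -2  ⟹  A = -2  ✓
Hence u(x, y) = - 2 e^{x}.

Answer: u(x, y) = - 2 e^{x}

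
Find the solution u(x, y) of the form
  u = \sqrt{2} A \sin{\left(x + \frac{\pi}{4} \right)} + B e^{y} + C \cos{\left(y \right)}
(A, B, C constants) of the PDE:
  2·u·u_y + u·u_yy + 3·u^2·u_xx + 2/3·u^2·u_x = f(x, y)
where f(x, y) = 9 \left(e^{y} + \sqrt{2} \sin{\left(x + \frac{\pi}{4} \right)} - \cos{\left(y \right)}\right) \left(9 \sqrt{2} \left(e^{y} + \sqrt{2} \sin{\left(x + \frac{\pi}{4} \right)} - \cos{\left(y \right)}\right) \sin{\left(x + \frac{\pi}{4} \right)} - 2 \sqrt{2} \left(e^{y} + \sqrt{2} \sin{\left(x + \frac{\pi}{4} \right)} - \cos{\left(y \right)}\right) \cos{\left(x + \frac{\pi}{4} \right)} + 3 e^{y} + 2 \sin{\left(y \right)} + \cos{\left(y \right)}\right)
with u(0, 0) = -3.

Substitute the ansatz u = \sqrt{2} A \sin{\left(x + \frac{\pi}{4} \right)} + B e^{y} + C \cos{\left(y \right)} into the left-hand side.
Derivatives of the ansatz:
  u_y = B e^{y} - C \sin{\left(y \right)}
  u_yy = B e^{y} - C \cos{\left(y \right)}
  u_xx = - \sqrt{2} A \sin{\left(x + \frac{\pi}{4} \right)}
  u_x = \sqrt{2} A \cos{\left(x + \frac{\pi}{4} \right)}
Term by term:
  2·u·u_y = 2 \sqrt{2} A B e^{y} \sin{\left(x + \frac{\pi}{4} \right)} - 2 \sqrt{2} A C \sin{\left(y \right)} \sin{\left(x + \frac{\pi}{4} \right)} + 2 B^{2} e^{2 y} - 2 B C e^{y} \sin{\left(y \right)} + 2 B C e^{y} \cos{\left(y \right)} - 2 C^{2} \sin{\left(y \right)} \cos{\left(y \right)}
  u·u_yy = \sqrt{2} A B e^{y} \sin{\left(x + \frac{\pi}{4} \right)} - \sqrt{2} A C \sin{\left(x + \frac{\pi}{4} \right)} \cos{\left(y \right)} + B^{2} e^{2 y} - C^{2} \cos^{2}{\left(y \right)}
  3·u^2·u_xx = - 6 \sqrt{2} A^{3} \sin^{3}{\left(x + \frac{\pi}{4} \right)} - 12 A^{2} B e^{y} \sin^{2}{\left(x + \frac{\pi}{4} \right)} - 12 A^{2} C \sin^{2}{\left(x + \frac{\pi}{4} \right)} \cos{\left(y \right)} - 3 \sqrt{2} A B^{2} e^{2 y} \sin{\left(x + \frac{\pi}{4} \right)} - 6 \sqrt{2} A B C e^{y} \sin{\left(x + \frac{\pi}{4} \right)} \cos{\left(y \right)} - 3 \sqrt{2} A C^{2} \sin{\left(x + \frac{\pi}{4} \right)} \cos^{2}{\left(y \right)}
  2/3·u^2·u_x = \frac{4 \sqrt{2} A^{3} \sin^{2}{\left(x + \frac{\pi}{4} \right)} \cos{\left(x + \frac{\pi}{4} \right)}}{3} + \frac{8 A^{2} B e^{y} \sin{\left(x + \frac{\pi}{4} \right)} \cos{\left(x + \frac{\pi}{4} \right)}}{3} + \frac{8 A^{2} C \sin{\left(x + \frac{\pi}{4} \right)} \cos{\left(y \right)} \cos{\left(x + \frac{\pi}{4} \right)}}{3} + \frac{2 \sqrt{2} A B^{2} e^{2 y} \cos{\left(x + \frac{\pi}{4} \right)}}{3} + \frac{4 \sqrt{2} A B C e^{y} \cos{\left(y \right)} \cos{\left(x + \frac{\pi}{4} \right)}}{3} + \frac{2 \sqrt{2} A C^{2} \cos^{2}{\left(y \right)} \cos{\left(x + \frac{\pi}{4} \right)}}{3}
So the left-hand side equals
  - 6 \sqrt{2} A^{3} \sin^{3}{\left(x + \frac{\pi}{4} \right)} + \frac{4 \sqrt{2} A^{3} \sin^{2}{\left(x + \frac{\pi}{4} \right)} \cos{\left(x + \frac{\pi}{4} \right)}}{3} - 12 A^{2} B e^{y} \sin^{2}{\left(x + \frac{\pi}{4} \right)} + \frac{8 A^{2} B e^{y} \sin{\left(x + \frac{\pi}{4} \right)} \cos{\left(x + \frac{\pi}{4} \right)}}{3} - 12 A^{2} C \sin^{2}{\left(x + \frac{\pi}{4} \right)} \cos{\left(y \right)} + \frac{8 A^{2} C \sin{\left(x + \frac{\pi}{4} \right)} \cos{\left(y \right)} \cos{\left(x + \frac{\pi}{4} \right)}}{3} - 3 \sqrt{2} A B^{2} e^{2 y} \sin{\left(x + \frac{\pi}{4} \right)} + \frac{2 \sqrt{2} A B^{2} e^{2 y} \cos{\left(x + \frac{\pi}{4} \right)}}{3} - 6 \sqrt{2} A B C e^{y} \sin{\left(x + \frac{\pi}{4} \right)} \cos{\left(y \right)} + \frac{4 \sqrt{2} A B C e^{y} \cos{\left(y \right)} \cos{\left(x + \frac{\pi}{4} \right)}}{3} + 3 \sqrt{2} A B e^{y} \sin{\left(x + \frac{\pi}{4} \right)} - 3 \sqrt{2} A C^{2} \sin{\left(x + \frac{\pi}{4} \right)} \cos^{2}{\left(y \right)} + \frac{2 \sqrt{2} A C^{2} \cos^{2}{\left(y \right)} \cos{\left(x + \frac{\pi}{4} \right)}}{3} - 2 \sqrt{2} A C \sin{\left(y \right)} \sin{\left(x + \frac{\pi}{4} \right)} - \sqrt{2} A C \sin{\left(x + \frac{\pi}{4} \right)} \cos{\left(y \right)} + 3 B^{2} e^{2 y} - 2 B C e^{y} \sin{\left(y \right)} + 2 B C e^{y} \cos{\left(y \right)} - 2 C^{2} \sin{\left(y \right)} \cos{\left(y \right)} - C^{2} \cos^{2}{\left(y \right)}
This must equal f(x, y) identically; expanded, f = 81 \sqrt{2} e^{2 y} \sin{\left(x + \frac{\pi}{4} \right)} - 18 \sqrt{2} e^{2 y} \cos{\left(x + \frac{\pi}{4} \right)} + 27 e^{2 y} + 18 e^{y} \sin{\left(y \right)} + 324 e^{y} \sin^{2}{\left(x + \frac{\pi}{4} \right)} - 162 \sqrt{2} e^{y} \sin{\left(x + \frac{\pi}{4} \right)} \cos{\left(y \right)} - 72 e^{y} \sin{\left(x + \frac{\pi}{4} \right)} \cos{\left(x + \frac{\pi}{4} \right)} + 27 \sqrt{2} e^{y} \sin{\left(x + \frac{\pi}{4} \right)} + 36 \sqrt{2} e^{y} \cos{\left(y \right)} \cos{\left(x + \frac{\pi}{4} \right)} - 18 e^{y} \cos{\left(y \right)} + 18 \sqrt{2} \sin{\left(y \right)} \sin{\left(x + \frac{\pi}{4} \right)} - 18 \sin{\left(y \right)} \cos{\left(y \right)} + 162 \sqrt{2} \sin^{3}{\left(x + \frac{\pi}{4} \right)} - 324 \sin^{2}{\left(x + \frac{\pi}{4} \right)} \cos{\left(y \right)} - 36 \sqrt{2} \sin^{2}{\left(x + \frac{\pi}{4} \right)} \cos{\left(x + \frac{\pi}{4} \right)} + 81 \sqrt{2} \sin{\left(x + \frac{\pi}{4} \right)} \cos^{2}{\left(y \right)} + 72 \sin{\left(x + \frac{\pi}{4} \right)} \cos{\left(y \right)} \cos{\left(x + \frac{\pi}{4} \right)} + 9 \sqrt{2} \sin{\left(x + \frac{\pi}{4} \right)} \cos{\left(y \right)} - 18 \sqrt{2} \cos^{2}{\left(y \right)} \cos{\left(x + \frac{\pi}{4} \right)} - 9 \cos^{2}{\left(y \right)}.
Matching coefficients of the independent functions:
(each divided by its leading coefficient; functions giving the same equation are listed together)
  [\sqrt{2} \sin^{3}{\left(x + \frac{\pi}{4} \right)}, \sqrt{2} \sin^{2}{\left(x + \frac{\pi}{4} \right)} \cos{\left(x + \frac{\pi}{4} \right)}]:  A^{3} + 27 = 0
  [e^{y} \sin{\left(y \right)}, e^{y} \cos{\left(y \right)}]:  B C + 9 = 0
  [e^{y} \sin^{2}{\left(x + \frac{\pi}{4} \right)}, e^{y} \sin{\left(x + \frac{\pi}{4} \right)} \cos{\left(x + \frac{\pi}{4} \right)}]:  A^{2} B + 27 = 0
  [\sin{\left(y \right)} \cos{\left(y \right)}, \cos^{2}{\left(y \right)}]:  C^{2} - 9 = 0
  [\sin^{2}{\left(x + \frac{\pi}{4} \right)} \cos{\left(y \right)}, \sin{\left(x + \frac{\pi}{4} \right)} \cos{\left(y \right)} \cos{\left(x + \frac{\pi}{4} \right)}]:  A^{2} C - 27 = 0
  [\sqrt{2} e^{y} \sin{\left(x + \frac{\pi}{4} \right)}]:  A B - 9 = 0
  [\sqrt{2} e^{2 y} \sin{\left(x + \frac{\pi}{4} \right)}, \sqrt{2} e^{2 y} \cos{\left(x + \frac{\pi}{4} \right)}]:  A B^{2} + 27 = 0
  [\sqrt{2} \sin{\left(y \right)} \sin{\left(x + \frac{\pi}{4} \right)}, \sqrt{2} \sin{\left(x + \frac{\pi}{4} \right)} \cos{\left(y \right)}]:  A C + 9 = 0
  [\sqrt{2} \sin{\left(x + \frac{\pi}{4} \right)} \cos^{2}{\left(y \right)}, \sqrt{2} \cos^{2}{\left(y \right)} \cos{\left(x + \frac{\pi}{4} \right)}]:  A C^{2} + 27 = 0
  [\sqrt{2} e^{y} \sin{\left(x + \frac{\pi}{4} \right)} \cos{\left(y \right)}, \sqrt{2} e^{y} \cos{\left(y \right)} \cos{\left(x + \frac{\pi}{4} \right)}]:  A B C - 27 = 0
  [e^{2 y}]:  B^{2} - 9 = 0
Solving: A = -3, B = -3, C = 3.
Check against the point condition:
  u(0, 0) = -3  ⟹  A + B + C = -3  ✓
Hence u(x, y) = - 3 e^{y} - 3 \sqrt{2} \sin{\left(x + \frac{\pi}{4} \right)} + 3 \cos{\left(y \right)}.

Answer: u(x, y) = - 3 e^{y} - 3 \sqrt{2} \sin{\left(x + \frac{\pi}{4} \right)} + 3 \cos{\left(y \right)}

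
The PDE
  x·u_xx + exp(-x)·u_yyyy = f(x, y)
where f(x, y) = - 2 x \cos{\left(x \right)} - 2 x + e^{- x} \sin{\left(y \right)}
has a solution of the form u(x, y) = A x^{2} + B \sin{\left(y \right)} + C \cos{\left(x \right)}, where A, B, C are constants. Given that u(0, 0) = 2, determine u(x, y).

Substitute the ansatz u = A x^{2} + B \sin{\left(y \right)} + C \cos{\left(x \right)} into the left-hand side.
Derivatives of the ansatz:
  u_xx = 2 A - C \cos{\left(x \right)}
  u_yyyy = B \sin{\left(y \right)}
Term by term:
  x·u_xx = 2 A x - C x \cos{\left(x \right)}
  exp(-x)·u_yyyy = B e^{- x} \sin{\left(y \right)}
So the left-hand side equals
  2 A x + B e^{- x} \sin{\left(y \right)} - C x \cos{\left(x \right)}
This must equal f(x, y) = - 2 x \cos{\left(x \right)} - 2 x + e^{- x} \sin{\left(y \right)} identically.
Matching coefficients of the independent functions:
  [x]:  2 A = -2
  [x \cos{\left(x \right)}]:  - C = -2
  [e^{- x} \sin{\left(y \right)}]:  B = 1
Solving: A = -1, B = 1, C = 2.
Check against the point condition:
  u(0, 0) = 2  ⟹  C = 2  ✓
Hence u(x, y) = - x^{2} + \sin{\left(y \right)} + 2 \cos{\left(x \right)}.

Answer: u(x, y) = - x^{2} + \sin{\left(y \right)} + 2 \cos{\left(x \right)}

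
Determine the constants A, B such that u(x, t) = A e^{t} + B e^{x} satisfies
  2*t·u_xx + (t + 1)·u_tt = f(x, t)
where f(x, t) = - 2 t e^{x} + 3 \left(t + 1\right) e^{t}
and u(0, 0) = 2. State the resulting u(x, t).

Substitute the ansatz u = A e^{t} + B e^{x} into the left-hand side.
Derivatives of the ansatz:
  u_xx = B e^{x}
  u_tt = A e^{t}
Term by term:
  2*t·u_xx = 2 B t e^{x}
  (t + 1)·u_tt = A t e^{t} + A e^{t}
So the left-hand side equals
  A t e^{t} + A e^{t} + 2 B t e^{x}
This must equal f(x, t) identically; expanded, f = 3 t e^{t} - 2 t e^{x} + 3 e^{t}.
Matching coefficients of the independent functions:
  [t e^{t}, e^{t}]:  A = 3
  [t e^{x}]:  2 B = -2
Solving: A = 3, B = -1.
Check against the point condition:
  u(0, 0) = 2  ⟹  A + B = 2  ✓
Hence u(x, t) = 3 e^{t} - e^{x}.

Answer: u(x, t) = 3 e^{t} - e^{x}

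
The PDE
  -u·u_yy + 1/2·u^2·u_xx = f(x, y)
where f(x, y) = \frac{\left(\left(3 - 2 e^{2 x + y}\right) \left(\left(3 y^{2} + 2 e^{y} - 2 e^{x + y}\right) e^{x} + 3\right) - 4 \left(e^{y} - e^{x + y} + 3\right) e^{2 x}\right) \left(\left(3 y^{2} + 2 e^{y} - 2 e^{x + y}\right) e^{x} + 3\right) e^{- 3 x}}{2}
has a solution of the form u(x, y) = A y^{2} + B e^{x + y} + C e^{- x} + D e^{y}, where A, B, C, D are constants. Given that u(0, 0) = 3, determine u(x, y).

Substitute the ansatz u = A y^{2} + B e^{x + y} + C e^{- x} + D e^{y} into the left-hand side.
Derivatives of the ansatz:
  u_yy = 2 A + B e^{x} e^{y} + D e^{y}
  u_xx = B e^{x} e^{y} + C e^{- x}
Term by term:
  -u·u_yy = - 2 A^{2} y^{2} - A B y^{2} e^{x} e^{y} - 2 A B e^{x} e^{y} - 2 A C e^{- x} - A D y^{2} e^{y} - 2 A D e^{y} - B^{2} e^{2 x} e^{2 y} - B C e^{y} - 2 B D e^{x} e^{2 y} - C D e^{- x} e^{y} - D^{2} e^{2 y}
  1/2·u^2·u_xx = \frac{A^{2} B y^{4} e^{x} e^{y}}{2} + \frac{A^{2} C y^{4} e^{- x}}{2} + A B^{2} y^{2} e^{2 x} e^{2 y} + 2 A B C y^{2} e^{y} + A B D y^{2} e^{x} e^{2 y} + A C^{2} y^{2} e^{- 2 x} + A C D y^{2} e^{- x} e^{y} + \frac{B^{3} e^{3 x} e^{3 y}}{2} + \frac{3 B^{2} C e^{x} e^{2 y}}{2} + B^{2} D e^{2 x} e^{3 y} + \frac{3 B C^{2} e^{- x} e^{y}}{2} + 2 B C D e^{2 y} + \frac{B D^{2} e^{x} e^{3 y}}{2} + \frac{C^{3} e^{- 3 x}}{2} + C^{2} D e^{- 2 x} e^{y} + \frac{C D^{2} e^{- x} e^{2 y}}{2}
Sum these and collect like terms in the independent variables.
This must equal f(x, y) identically; expanded, f = - 9 y^{4} e^{x} e^{y} + \frac{27 y^{4} e^{- x}}{2} + 12 y^{2} e^{2 x} e^{2 y} - 12 y^{2} e^{x} e^{2 y} + 6 y^{2} e^{x} e^{y} - 42 y^{2} e^{y} - 18 y^{2} + 18 y^{2} e^{- x} e^{y} + 27 y^{2} e^{- 2 x} - 4 e^{3 x} e^{3 y} + 8 e^{2 x} e^{3 y} - 4 e^{2 x} e^{2 y} - 4 e^{x} e^{3 y} + 26 e^{x} e^{2 y} + 12 e^{x} e^{y} - 28 e^{2 y} - 6 e^{y} + 6 e^{- x} e^{2 y} - 33 e^{- x} e^{y} - 18 e^{- x} + 18 e^{- 2 x} e^{y} + \frac{27 e^{- 3 x}}{2}.
Matching coefficients of the independent functions:
(each divided by its leading coefficient; functions giving the same equation are listed together)
  [y^{2}]:  A^{2} - 9 = 0
  [y^{2} e^{- 2 x}]:  A C^{2} - 27 = 0
  [y^{2} e^{y}]:  A B C - \frac{A D}{2} + 21 = 0
  [y^{4} e^{- x}]:  A^{2} C - 27 = 0
  [e^{- 2 x} e^{y}]:  C^{2} D - 18 = 0
  [e^{- x} e^{y}]:  B C^{2} - \frac{2 C D}{3} + 22 = 0
  [e^{- x} e^{2 y}]:  C D^{2} - 12 = 0
  [e^{x} e^{y}, y^{2} e^{x} e^{y}]:  A B + 6 = 0
  [e^{x} e^{2 y}]:  B^{2} C - \frac{4 B D}{3} - \frac{52}{3} = 0
  [e^{x} e^{3 y}]:  B D^{2} + 8 = 0
  [e^{2 x} e^{2 y}]:  B^{2} - 4 = 0
  [e^{2 x} e^{3 y}]:  B^{2} D - 8 = 0
  [e^{3 x} e^{3 y}]:  B^{3} + 8 = 0
  [y^{2} e^{- x} e^{y}]:  A C D - 18 = 0
  [y^{2} e^{x} e^{2 y}]:  A B D + 12 = 0
  [y^{2} e^{2 x} e^{2 y}]:  A B^{2} - 12 = 0
  [y^{4} e^{x} e^{y}]:  A^{2} B + 18 = 0
  [e^{- 3 x}]:  C^{3} - 27 = 0
  [e^{- x}]:  A C - 9 = 0
  [e^{y}]:  A D + \frac{B C}{2} - 3 = 0
  [e^{2 y}]:  B C D - \frac{D^{2}}{2} + 14 = 0
Solving: A = 3, B = -2, C = 3, D = 2.
Check against the point condition:
  u(0, 0) = 3  ⟹  B + C + D = 3  ✓
Hence u(x, y) = 3 y^{2} + 2 e^{y} - 2 e^{x + y} + 3 e^{- x}.

Answer: u(x, y) = 3 y^{2} + 2 e^{y} - 2 e^{x + y} + 3 e^{- x}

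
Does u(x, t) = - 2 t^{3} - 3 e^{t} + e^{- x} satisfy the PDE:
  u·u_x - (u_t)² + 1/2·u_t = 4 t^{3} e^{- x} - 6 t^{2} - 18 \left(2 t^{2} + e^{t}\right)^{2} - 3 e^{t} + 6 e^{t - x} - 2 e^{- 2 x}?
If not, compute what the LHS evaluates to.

Answer: No, the LHS evaluates to 2 t^{3} e^{- x} - 3 t^{2} - 9 \left(2 t^{2} + e^{t}\right)^{2} - \frac{3 e^{t}}{2} + 3 e^{t - x} - e^{- 2 x}

Derivation:
Evaluate each term of the left-hand side for u = - 2 t^{3} - 3 e^{t} + e^{- x}.
Derivatives:
  u_x = - e^{- x}
  u_t = - 6 t^{2} - 3 e^{t}
Terms:
  u·u_x = \left(\left(2 t^{3} + 3 e^{t}\right) e^{x} - 1\right) e^{- 2 x}
  -(u_t)² = - 9 \left(2 t^{2} + e^{t}\right)^{2}
  1/2·u_t = - 3 t^{2} - \frac{3 e^{t}}{2}
Sum: LHS = 2 t^{3} e^{- x} - 3 t^{2} - 9 \left(2 t^{2} + e^{t}\right)^{2} - \frac{3 e^{t}}{2} + 3 e^{t - x} - e^{- 2 x}
Given right-hand side: 4 t^{3} e^{- x} - 6 t^{2} - 18 \left(2 t^{2} + e^{t}\right)^{2} - 3 e^{t} + 6 e^{t - x} - 2 e^{- 2 x}. Difference LHS − RHS = - 2 t^{3} e^{- x} + 3 t^{2} + 9 \left(2 t^{2} + e^{t}\right)^{2} + \frac{3 e^{t}}{2} - 3 e^{t - x} + e^{- 2 x} ≠ 0, so u is not a solution.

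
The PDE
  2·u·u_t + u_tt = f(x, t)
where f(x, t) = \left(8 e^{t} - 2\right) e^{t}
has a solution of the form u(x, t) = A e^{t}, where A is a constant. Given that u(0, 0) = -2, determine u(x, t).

Substitute the ansatz u = A e^{t} into the left-hand side.
Derivatives of the ansatz:
  u_t = A e^{t}
  u_tt = A e^{t}
Term by term:
  2·u·u_t = 2 A^{2} e^{2 t}
  u_tt = A e^{t}
So the left-hand side equals
  2 A^{2} e^{2 t} + A e^{t}
This must equal f(x, t) = \left(8 e^{t} - 2\right) e^{t} identically.
Matching coefficients of the independent functions:
  [e^{t}]:  A = -2
  [e^{2 t}]:  2 A^{2} = 8
Solving: A = -2.
Check against the point condition:
  u(0, 0) = -2  ⟹  A = -2  ✓
Hence u(x, t) = - 2 e^{t}.

Answer: u(x, t) = - 2 e^{t}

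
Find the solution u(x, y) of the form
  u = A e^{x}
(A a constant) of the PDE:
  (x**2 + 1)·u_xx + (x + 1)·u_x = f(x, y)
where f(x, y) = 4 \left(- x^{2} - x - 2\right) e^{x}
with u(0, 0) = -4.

Substitute the ansatz u = A e^{x} into the left-hand side.
Derivatives of the ansatz:
  u_xx = A e^{x}
  u_x = A e^{x}
Term by term:
  (x**2 + 1)·u_xx = A x^{2} e^{x} + A e^{x}
  (x + 1)·u_x = A x e^{x} + A e^{x}
So the left-hand side equals
  A x^{2} e^{x} + A x e^{x} + 2 A e^{x}
This must equal f(x, y) identically; expanded, f = - 4 x^{2} e^{x} - 4 x e^{x} - 8 e^{x}.
Matching coefficients of the independent functions:
  [x e^{x}, x^{2} e^{x}]:  A = -4
  [e^{x}]:  2 A = -8
Solving: A = -4.
Check against the point condition:
  u(0, 0) = -4  ⟹  A = -4  ✓
Hence u(x, y) = - 4 e^{x}.

Answer: u(x, y) = - 4 e^{x}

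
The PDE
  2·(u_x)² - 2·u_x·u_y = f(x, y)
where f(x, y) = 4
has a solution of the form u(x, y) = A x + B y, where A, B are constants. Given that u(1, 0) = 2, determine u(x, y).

Answer: u(x, y) = 2 x + y

Derivation:
Substitute the ansatz u = A x + B y into the left-hand side.
Derivatives of the ansatz:
  u_x = A
  u_y = B
Term by term:
  2·(u_x)² = 2 A^{2}
  -2·u_x·u_y = - 2 A B
So the left-hand side equals
  2 A^{2} - 2 A B
This must equal f(x, y) = 4 identically.
Matching coefficients of the independent functions:
  [constant term]:  2 A^{2} - 2 A B = 4
These equations do not fix every constant; impose the point condition(s):
  u(1, 0) = 2  ⟹  A = 2
Solving the combined system: A = 2, B = 1.
Hence u(x, y) = 2 x + y.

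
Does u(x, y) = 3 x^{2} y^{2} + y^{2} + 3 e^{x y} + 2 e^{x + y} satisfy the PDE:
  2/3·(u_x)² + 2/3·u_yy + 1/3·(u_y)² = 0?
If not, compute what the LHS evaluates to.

Evaluate each term of the left-hand side for u = 3 x^{2} y^{2} + y^{2} + 3 e^{x y} + 2 e^{x + y}.
Derivatives:
  u_x = 6 x y^{2} + 3 y e^{x y} + 2 e^{x} e^{y}
  u_yy = 3 x^{2} e^{x y} + 6 x^{2} + 2 e^{x} e^{y} + 2
  u_y = 6 x^{2} y + 3 x e^{x y} + 2 y + 2 e^{x} e^{y}
Terms:
  2/3·(u_x)² = \frac{2 \left(6 x y^{2} + 3 y e^{x y} + 2 e^{x + y}\right)^{2}}{3}
  2/3·u_yy = 2 x^{2} e^{x y} + 4 x^{2} + \frac{4 e^{x + y}}{3} + \frac{4}{3}
  1/3·(u_y)² = \frac{\left(6 x^{2} y + 3 x e^{x y} + 2 y + 2 e^{x + y}\right)^{2}}{3}
Sum: LHS = 2 x^{2} e^{x y} + 4 x^{2} + \frac{2 \left(6 x y^{2} + 3 y e^{x y} + 2 e^{x + y}\right)^{2}}{3} + \frac{\left(6 x^{2} y + 3 x e^{x y} + 2 y + 2 e^{x + y}\right)^{2}}{3} + \frac{4 e^{x + y}}{3} + \frac{4}{3}
Given right-hand side: 0. Difference LHS − RHS = 2 x^{2} e^{x y} + 4 x^{2} + \frac{2 \left(6 x y^{2} + 3 y e^{x y} + 2 e^{x + y}\right)^{2}}{3} + \frac{\left(6 x^{2} y + 3 x e^{x y} + 2 y + 2 e^{x + y}\right)^{2}}{3} + \frac{4 e^{x + y}}{3} + \frac{4}{3} ≠ 0, so u is not a solution.

Answer: No, the LHS evaluates to 2 x^{2} e^{x y} + 4 x^{2} + \frac{2 \left(6 x y^{2} + 3 y e^{x y} + 2 e^{x + y}\right)^{2}}{3} + \frac{\left(6 x^{2} y + 3 x e^{x y} + 2 y + 2 e^{x + y}\right)^{2}}{3} + \frac{4 e^{x + y}}{3} + \frac{4}{3}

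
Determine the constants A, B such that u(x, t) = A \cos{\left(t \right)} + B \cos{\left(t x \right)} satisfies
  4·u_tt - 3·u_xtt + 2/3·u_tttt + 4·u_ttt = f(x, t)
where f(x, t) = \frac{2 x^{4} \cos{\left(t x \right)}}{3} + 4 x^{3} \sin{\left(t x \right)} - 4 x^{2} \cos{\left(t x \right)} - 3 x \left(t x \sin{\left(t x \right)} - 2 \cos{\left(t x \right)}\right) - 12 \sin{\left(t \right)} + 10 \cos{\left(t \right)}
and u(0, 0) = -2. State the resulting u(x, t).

Substitute the ansatz u = A \cos{\left(t \right)} + B \cos{\left(t x \right)} into the left-hand side.
Derivatives of the ansatz:
  u_tt = - A \cos{\left(t \right)} - B x^{2} \cos{\left(t x \right)}
  u_xtt = B t x^{2} \sin{\left(t x \right)} - 2 B x \cos{\left(t x \right)}
  u_tttt = A \cos{\left(t \right)} + B x^{4} \cos{\left(t x \right)}
  u_ttt = A \sin{\left(t \right)} + B x^{3} \sin{\left(t x \right)}
Term by term:
  4·u_tt = - 4 A \cos{\left(t \right)} - 4 B x^{2} \cos{\left(t x \right)}
  -3·u_xtt = - 3 B t x^{2} \sin{\left(t x \right)} + 6 B x \cos{\left(t x \right)}
  2/3·u_tttt = \frac{2 A \cos{\left(t \right)}}{3} + \frac{2 B x^{4} \cos{\left(t x \right)}}{3}
  4·u_ttt = 4 A \sin{\left(t \right)} + 4 B x^{3} \sin{\left(t x \right)}
So the left-hand side equals
  4 A \sin{\left(t \right)} - \frac{10 A \cos{\left(t \right)}}{3} - 3 B t x^{2} \sin{\left(t x \right)} + \frac{2 B x^{4} \cos{\left(t x \right)}}{3} + 4 B x^{3} \sin{\left(t x \right)} - 4 B x^{2} \cos{\left(t x \right)} + 6 B x \cos{\left(t x \right)}
This must equal f(x, t) identically; expanded, f = - 3 t x^{2} \sin{\left(t x \right)} + \frac{2 x^{4} \cos{\left(t x \right)}}{3} + 4 x^{3} \sin{\left(t x \right)} - 4 x^{2} \cos{\left(t x \right)} + 6 x \cos{\left(t x \right)} - 12 \sin{\left(t \right)} + 10 \cos{\left(t \right)}.
Matching coefficients of the independent functions:
  [x \cos{\left(t x \right)}]:  6 B = 6
  [x^{2} \cos{\left(t x \right)}]:  - 4 B = -4
  [x^{3} \sin{\left(t x \right)}]:  4 B = 4
  [x^{4} \cos{\left(t x \right)}]:  \frac{2 B}{3} = \frac{2}{3}
  [t x^{2} \sin{\left(t x \right)}]:  - 3 B = -3
  [\sin{\left(t \right)}]:  4 A = -12
  [\cos{\left(t \right)}]:  - \frac{10 A}{3} = 10
Solving: A = -3, B = 1.
Check against the point condition:
  u(0, 0) = -2  ⟹  A + B = -2  ✓
Hence u(x, t) = - 3 \cos{\left(t \right)} + \cos{\left(t x \right)}.

Answer: u(x, t) = - 3 \cos{\left(t \right)} + \cos{\left(t x \right)}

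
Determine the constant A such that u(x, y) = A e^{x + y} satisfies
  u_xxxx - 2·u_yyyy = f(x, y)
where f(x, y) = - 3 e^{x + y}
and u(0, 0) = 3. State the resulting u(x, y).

Answer: u(x, y) = 3 e^{x + y}

Derivation:
Substitute the ansatz u = A e^{x + y} into the left-hand side.
Derivatives of the ansatz:
  u_xxxx = A e^{x} e^{y}
  u_yyyy = A e^{x} e^{y}
Term by term:
  u_xxxx = A e^{x} e^{y}
  -2·u_yyyy = - 2 A e^{x} e^{y}
So the left-hand side equals
  - A e^{x} e^{y}
This must equal f(x, y) identically; expanded, f = - 3 e^{x} e^{y}.
Matching coefficients of the independent functions:
  [e^{x} e^{y}]:  - A = -3
Solving: A = 3.
Check against the point condition:
  u(0, 0) = 3  ⟹  A = 3  ✓
Hence u(x, y) = 3 e^{x + y}.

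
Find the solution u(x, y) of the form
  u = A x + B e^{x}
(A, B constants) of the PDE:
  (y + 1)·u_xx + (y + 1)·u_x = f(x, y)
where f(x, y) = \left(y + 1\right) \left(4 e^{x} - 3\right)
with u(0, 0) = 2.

Answer: u(x, y) = - 3 x + 2 e^{x}

Derivation:
Substitute the ansatz u = A x + B e^{x} into the left-hand side.
Derivatives of the ansatz:
  u_xx = B e^{x}
  u_x = A + B e^{x}
Term by term:
  (y + 1)·u_xx = B y e^{x} + B e^{x}
  (y + 1)·u_x = A y + A + B y e^{x} + B e^{x}
So the left-hand side equals
  A y + A + 2 B y e^{x} + 2 B e^{x}
This must equal f(x, y) identically; expanded, f = 4 y e^{x} - 3 y + 4 e^{x} - 3.
Matching coefficients of the independent functions:
  [constant term, y]:  A = -3
  [y e^{x}, e^{x}]:  2 B = 4
Solving: A = -3, B = 2.
Check against the point condition:
  u(0, 0) = 2  ⟹  B = 2  ✓
Hence u(x, y) = - 3 x + 2 e^{x}.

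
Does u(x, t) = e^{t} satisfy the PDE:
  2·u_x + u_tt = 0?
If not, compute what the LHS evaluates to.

Evaluate each term of the left-hand side for u = e^{t}.
Derivatives:
  u_x = 0
  u_tt = e^{t}
Terms:
  2·u_x = 0
  u_tt = e^{t}
Sum: LHS = e^{t}
Given right-hand side: 0. Difference LHS − RHS = e^{t} ≠ 0, so u is not a solution.

Answer: No, the LHS evaluates to e^{t}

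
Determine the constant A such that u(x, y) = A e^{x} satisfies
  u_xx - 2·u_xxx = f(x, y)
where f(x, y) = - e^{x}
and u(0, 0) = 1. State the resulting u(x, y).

Substitute the ansatz u = A e^{x} into the left-hand side.
Derivatives of the ansatz:
  u_xx = A e^{x}
  u_xxx = A e^{x}
Term by term:
  u_xx = A e^{x}
  -2·u_xxx = - 2 A e^{x}
So the left-hand side equals
  - A e^{x}
This must equal f(x, y) = - e^{x} identically.
Matching coefficients of the independent functions:
  [e^{x}]:  - A = -1
Solving: A = 1.
Check against the point condition:
  u(0, 0) = 1  ⟹  A = 1  ✓
Hence u(x, y) = e^{x}.

Answer: u(x, y) = e^{x}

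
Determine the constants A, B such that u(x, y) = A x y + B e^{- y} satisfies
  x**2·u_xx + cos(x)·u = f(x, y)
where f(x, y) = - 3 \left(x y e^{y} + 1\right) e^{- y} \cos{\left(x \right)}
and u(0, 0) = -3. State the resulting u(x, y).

Substitute the ansatz u = A x y + B e^{- y} into the left-hand side.
Derivatives of the ansatz:
  u_xx = 0
Term by term:
  x**2·u_xx = 0
  cos(x)·u = A x y \cos{\left(x \right)} + B e^{- y} \cos{\left(x \right)}
So the left-hand side equals
  A x y \cos{\left(x \right)} + B e^{- y} \cos{\left(x \right)}
This must equal f(x, y) identically; expanded, f = - 3 x y \cos{\left(x \right)} - 3 e^{- y} \cos{\left(x \right)}.
Matching coefficients of the independent functions:
  [e^{- y} \cos{\left(x \right)}]:  B = -3
  [x y \cos{\left(x \right)}]:  A = -3
Solving: A = -3, B = -3.
Check against the point condition:
  u(0, 0) = -3  ⟹  B = -3  ✓
Hence u(x, y) = - 3 x y - 3 e^{- y}.

Answer: u(x, y) = - 3 x y - 3 e^{- y}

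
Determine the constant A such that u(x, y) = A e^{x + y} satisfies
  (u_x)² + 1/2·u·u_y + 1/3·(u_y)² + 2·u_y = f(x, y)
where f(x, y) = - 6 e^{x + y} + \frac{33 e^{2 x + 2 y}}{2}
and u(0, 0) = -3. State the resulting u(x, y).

Substitute the ansatz u = A e^{x + y} into the left-hand side.
Derivatives of the ansatz:
  u_x = A e^{x} e^{y}
  u_y = A e^{x} e^{y}
Term by term:
  (u_x)² = A^{2} e^{2 x} e^{2 y}
  1/2·u·u_y = \frac{A^{2} e^{2 x} e^{2 y}}{2}
  1/3·(u_y)² = \frac{A^{2} e^{2 x} e^{2 y}}{3}
  2·u_y = 2 A e^{x} e^{y}
So the left-hand side equals
  \frac{11 A^{2} e^{2 x} e^{2 y}}{6} + 2 A e^{x} e^{y}
This must equal f(x, y) identically; expanded, f = \frac{33 e^{2 x} e^{2 y}}{2} - 6 e^{x} e^{y}.
Matching coefficients of the independent functions:
  [e^{x} e^{y}]:  2 A = -6
  [e^{2 x} e^{2 y}]:  \frac{11 A^{2}}{6} = \frac{33}{2}
Solving: A = -3.
Check against the point condition:
  u(0, 0) = -3  ⟹  A = -3  ✓
Hence u(x, y) = - 3 e^{x + y}.

Answer: u(x, y) = - 3 e^{x + y}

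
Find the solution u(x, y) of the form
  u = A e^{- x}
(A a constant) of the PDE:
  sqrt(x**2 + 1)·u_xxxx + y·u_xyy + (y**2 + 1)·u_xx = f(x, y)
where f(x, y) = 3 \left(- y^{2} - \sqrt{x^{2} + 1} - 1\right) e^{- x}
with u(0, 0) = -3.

Substitute the ansatz u = A e^{- x} into the left-hand side.
Derivatives of the ansatz:
  u_xxxx = A e^{- x}
  u_xyy = 0
  u_xx = A e^{- x}
Term by term:
  sqrt(x**2 + 1)·u_xxxx = A \sqrt{x^{2} + 1} e^{- x}
  y·u_xyy = 0
  (y**2 + 1)·u_xx = A y^{2} e^{- x} + A e^{- x}
So the left-hand side equals
  A y^{2} e^{- x} + A \sqrt{x^{2} + 1} e^{- x} + A e^{- x}
This must equal f(x, y) identically; expanded, f = - 3 y^{2} e^{- x} - 3 \sqrt{x^{2} + 1} e^{- x} - 3 e^{- x}.
Matching coefficients of the independent functions:
  [y^{2} e^{- x}, \sqrt{x^{2} + 1} e^{- x}, e^{- x}]:  A = -3
Solving: A = -3.
Check against the point condition:
  u(0, 0) = -3  ⟹  A = -3  ✓
Hence u(x, y) = - 3 e^{- x}.

Answer: u(x, y) = - 3 e^{- x}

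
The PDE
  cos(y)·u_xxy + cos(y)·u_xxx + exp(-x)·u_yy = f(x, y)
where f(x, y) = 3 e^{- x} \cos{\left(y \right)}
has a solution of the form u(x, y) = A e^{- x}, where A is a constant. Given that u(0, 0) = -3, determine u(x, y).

Substitute the ansatz u = A e^{- x} into the left-hand side.
Derivatives of the ansatz:
  u_xxy = 0
  u_xxx = - A e^{- x}
  u_yy = 0
Term by term:
  cos(y)·u_xxy = 0
  cos(y)·u_xxx = - A e^{- x} \cos{\left(y \right)}
  exp(-x)·u_yy = 0
So the left-hand side equals
  - A e^{- x} \cos{\left(y \right)}
This must equal f(x, y) = 3 e^{- x} \cos{\left(y \right)} identically.
Matching coefficients of the independent functions:
  [e^{- x} \cos{\left(y \right)}]:  - A = 3
Solving: A = -3.
Check against the point condition:
  u(0, 0) = -3  ⟹  A = -3  ✓
Hence u(x, y) = - 3 e^{- x}.

Answer: u(x, y) = - 3 e^{- x}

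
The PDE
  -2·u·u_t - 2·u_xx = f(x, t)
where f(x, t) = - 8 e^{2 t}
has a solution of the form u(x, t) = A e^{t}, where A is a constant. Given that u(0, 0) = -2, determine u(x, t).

Substitute the ansatz u = A e^{t} into the left-hand side.
Derivatives of the ansatz:
  u_t = A e^{t}
  u_xx = 0
Term by term:
  -2·u·u_t = - 2 A^{2} e^{2 t}
  -2·u_xx = 0
So the left-hand side equals
  - 2 A^{2} e^{2 t}
This must equal f(x, t) = - 8 e^{2 t} identically.
Matching coefficients of the independent functions:
  [e^{2 t}]:  - 2 A^{2} = -8
These equations allow (A) = (-2) or (2).
Impose the point condition(s):
  u(0, 0) = -2  ⟹  A = -2
Only A = -2 satisfies everything.
Hence u(x, t) = - 2 e^{t}.

Answer: u(x, t) = - 2 e^{t}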